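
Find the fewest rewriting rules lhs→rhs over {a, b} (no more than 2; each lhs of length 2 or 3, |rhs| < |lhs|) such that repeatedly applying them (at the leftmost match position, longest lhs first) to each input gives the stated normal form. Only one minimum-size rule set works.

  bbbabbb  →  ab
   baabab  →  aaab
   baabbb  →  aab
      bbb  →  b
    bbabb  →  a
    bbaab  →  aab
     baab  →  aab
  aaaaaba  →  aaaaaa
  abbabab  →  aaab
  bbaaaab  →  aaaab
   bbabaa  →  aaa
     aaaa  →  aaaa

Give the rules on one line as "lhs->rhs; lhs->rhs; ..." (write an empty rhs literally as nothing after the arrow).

ba->a; bb->

  | bbbabbb => babbb => abbb => ab
  | baabab => aabab => aaab
  | baabbb => aabbb => aab
  | bbb => b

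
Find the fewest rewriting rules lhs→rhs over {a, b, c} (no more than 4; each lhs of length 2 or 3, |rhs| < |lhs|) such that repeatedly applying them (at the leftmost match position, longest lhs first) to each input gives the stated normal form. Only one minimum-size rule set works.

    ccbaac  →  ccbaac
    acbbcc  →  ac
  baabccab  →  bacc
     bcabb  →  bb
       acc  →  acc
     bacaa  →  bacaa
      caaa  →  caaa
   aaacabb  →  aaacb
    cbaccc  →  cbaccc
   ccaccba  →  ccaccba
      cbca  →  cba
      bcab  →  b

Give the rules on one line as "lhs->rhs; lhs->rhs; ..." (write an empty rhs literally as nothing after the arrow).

ab->; bc->; bca->ba

  | ccbaac
  | acbbcc => acbc => ac
  | baabccab => baccab => bacc
  | bcabb => babb => bb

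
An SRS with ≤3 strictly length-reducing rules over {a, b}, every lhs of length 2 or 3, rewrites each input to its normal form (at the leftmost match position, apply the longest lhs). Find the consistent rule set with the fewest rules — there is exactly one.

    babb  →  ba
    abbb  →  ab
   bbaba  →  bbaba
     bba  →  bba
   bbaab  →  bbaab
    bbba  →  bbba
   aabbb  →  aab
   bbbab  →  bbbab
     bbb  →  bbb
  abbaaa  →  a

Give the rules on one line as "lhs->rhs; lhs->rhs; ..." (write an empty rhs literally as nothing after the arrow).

  | babb => ba
  | abbb => ab
  | bbaba
  | bba

aaa->; abb->a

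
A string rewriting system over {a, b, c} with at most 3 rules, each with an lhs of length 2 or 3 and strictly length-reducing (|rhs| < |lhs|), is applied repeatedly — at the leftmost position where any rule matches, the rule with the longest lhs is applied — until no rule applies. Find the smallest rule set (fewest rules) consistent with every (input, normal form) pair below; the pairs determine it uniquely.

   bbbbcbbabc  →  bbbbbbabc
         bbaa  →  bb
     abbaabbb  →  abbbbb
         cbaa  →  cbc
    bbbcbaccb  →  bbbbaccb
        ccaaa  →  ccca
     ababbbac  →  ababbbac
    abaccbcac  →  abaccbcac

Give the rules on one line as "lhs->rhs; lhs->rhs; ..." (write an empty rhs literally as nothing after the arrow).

  | bbbbcbbabc => bbbbbbabc
  | bbaa => bbc => bb
  | abbaabbb => abbcbbb => abbbbb
  | cbaa => cbc

aa->c; bbc->bb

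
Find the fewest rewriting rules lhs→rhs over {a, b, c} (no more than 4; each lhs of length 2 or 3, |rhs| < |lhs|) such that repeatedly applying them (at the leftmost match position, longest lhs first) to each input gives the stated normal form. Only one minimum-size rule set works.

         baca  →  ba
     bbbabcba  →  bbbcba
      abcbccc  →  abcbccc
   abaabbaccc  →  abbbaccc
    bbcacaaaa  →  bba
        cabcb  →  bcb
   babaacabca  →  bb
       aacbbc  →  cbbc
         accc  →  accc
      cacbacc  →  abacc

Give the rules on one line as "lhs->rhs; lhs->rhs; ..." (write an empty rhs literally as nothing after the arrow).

  | baca => ba
  | bbbabcba => bbbcba
  | abcbccc
  | abaabbaccc => abbbaccc

aa->; bab->b; ca->; cac->a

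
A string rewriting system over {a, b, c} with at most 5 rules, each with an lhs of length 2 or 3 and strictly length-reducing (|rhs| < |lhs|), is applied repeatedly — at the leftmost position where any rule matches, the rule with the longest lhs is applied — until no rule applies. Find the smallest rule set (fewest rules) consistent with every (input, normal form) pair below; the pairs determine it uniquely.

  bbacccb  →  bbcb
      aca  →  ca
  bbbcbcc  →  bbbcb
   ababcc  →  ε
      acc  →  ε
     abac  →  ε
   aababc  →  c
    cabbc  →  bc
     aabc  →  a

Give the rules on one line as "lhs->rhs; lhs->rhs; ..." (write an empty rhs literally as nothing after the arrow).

  | bbacccb => bbcccb => bbcb
  | aca => ca
  | bbbcbcc => bbbcb
  | ababcc => cabcc => cc => ε

ab->c; abc->; ac->c; cc->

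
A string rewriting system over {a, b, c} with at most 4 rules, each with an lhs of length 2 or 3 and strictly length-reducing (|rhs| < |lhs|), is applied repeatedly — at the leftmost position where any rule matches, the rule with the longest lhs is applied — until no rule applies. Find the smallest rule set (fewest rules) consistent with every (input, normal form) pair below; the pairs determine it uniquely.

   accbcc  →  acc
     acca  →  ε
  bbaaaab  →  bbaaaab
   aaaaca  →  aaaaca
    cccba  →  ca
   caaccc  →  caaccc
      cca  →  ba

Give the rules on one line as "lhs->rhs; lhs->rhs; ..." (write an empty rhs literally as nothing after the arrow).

aba->; cca->ba; ccb->

  | accbcc => acc
  | acca => aba => ε
  | bbaaaab
  | aaaaca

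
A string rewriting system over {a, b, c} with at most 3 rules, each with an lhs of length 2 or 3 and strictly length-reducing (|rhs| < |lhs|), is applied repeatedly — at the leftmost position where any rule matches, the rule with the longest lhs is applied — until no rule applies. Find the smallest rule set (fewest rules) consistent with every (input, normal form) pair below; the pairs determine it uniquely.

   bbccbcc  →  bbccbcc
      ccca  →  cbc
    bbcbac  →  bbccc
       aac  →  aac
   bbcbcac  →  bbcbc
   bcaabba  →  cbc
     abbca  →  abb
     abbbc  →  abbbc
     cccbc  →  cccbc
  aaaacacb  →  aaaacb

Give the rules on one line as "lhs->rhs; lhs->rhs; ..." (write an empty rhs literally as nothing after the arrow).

  | bbccbcc
  | ccca => cbc
  | bbcbac => bbccc
  | aac

ba->c; ca->; cca->bc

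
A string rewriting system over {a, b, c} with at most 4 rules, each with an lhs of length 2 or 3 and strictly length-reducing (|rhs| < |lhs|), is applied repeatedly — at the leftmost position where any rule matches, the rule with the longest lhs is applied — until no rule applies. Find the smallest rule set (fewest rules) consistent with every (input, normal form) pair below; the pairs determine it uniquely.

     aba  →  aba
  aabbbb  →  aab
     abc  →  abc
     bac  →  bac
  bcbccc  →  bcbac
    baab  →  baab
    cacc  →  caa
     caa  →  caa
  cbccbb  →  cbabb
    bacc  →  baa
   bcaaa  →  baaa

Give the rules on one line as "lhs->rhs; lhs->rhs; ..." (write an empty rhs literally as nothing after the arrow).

  | aba
  | aabbbb => aab
  | abc
  | bac

bbb->; bca->ba; cc->a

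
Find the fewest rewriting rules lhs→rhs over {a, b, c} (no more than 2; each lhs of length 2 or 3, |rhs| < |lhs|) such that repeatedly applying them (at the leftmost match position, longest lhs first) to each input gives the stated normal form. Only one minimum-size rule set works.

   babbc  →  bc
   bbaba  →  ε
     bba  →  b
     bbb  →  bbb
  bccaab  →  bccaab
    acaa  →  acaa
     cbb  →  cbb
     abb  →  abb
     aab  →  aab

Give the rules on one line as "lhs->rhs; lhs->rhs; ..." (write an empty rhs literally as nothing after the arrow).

  | babbc => bc
  | bbaba => ba => ε
  | bba => b
  | bbb

ba->; bab->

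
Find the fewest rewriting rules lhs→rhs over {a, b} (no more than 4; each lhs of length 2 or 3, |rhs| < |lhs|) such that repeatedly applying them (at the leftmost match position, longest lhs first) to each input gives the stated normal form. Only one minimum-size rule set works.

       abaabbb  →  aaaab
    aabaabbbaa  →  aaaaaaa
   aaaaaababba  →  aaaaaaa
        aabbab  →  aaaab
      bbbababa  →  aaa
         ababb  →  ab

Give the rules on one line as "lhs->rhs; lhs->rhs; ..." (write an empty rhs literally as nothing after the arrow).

  | abaabbb => aaabbb => aaaab
  | aabaabbbaa => aaaabbbaa => aaaaabaa => aaaaaaa
  | aaaaaababba => aaaaaaba => aaaaaaa
  | aabbab => aaaab

ba->a; bab->; bb->a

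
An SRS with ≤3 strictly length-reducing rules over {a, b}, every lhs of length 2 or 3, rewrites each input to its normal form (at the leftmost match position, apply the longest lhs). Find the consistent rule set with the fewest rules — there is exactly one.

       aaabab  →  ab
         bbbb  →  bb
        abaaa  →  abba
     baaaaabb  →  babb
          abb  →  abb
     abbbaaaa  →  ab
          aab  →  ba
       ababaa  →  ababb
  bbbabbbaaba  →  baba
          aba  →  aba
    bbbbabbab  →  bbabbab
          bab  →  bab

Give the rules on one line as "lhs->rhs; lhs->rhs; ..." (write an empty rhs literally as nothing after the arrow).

aab->ba; baa->bb; bbb->b

  | aaabab => abaab => abbb => ab
  | bbbb => bb
  | abaaa => abba
  | baaaaabb => bbaaabb => bbbabb => babb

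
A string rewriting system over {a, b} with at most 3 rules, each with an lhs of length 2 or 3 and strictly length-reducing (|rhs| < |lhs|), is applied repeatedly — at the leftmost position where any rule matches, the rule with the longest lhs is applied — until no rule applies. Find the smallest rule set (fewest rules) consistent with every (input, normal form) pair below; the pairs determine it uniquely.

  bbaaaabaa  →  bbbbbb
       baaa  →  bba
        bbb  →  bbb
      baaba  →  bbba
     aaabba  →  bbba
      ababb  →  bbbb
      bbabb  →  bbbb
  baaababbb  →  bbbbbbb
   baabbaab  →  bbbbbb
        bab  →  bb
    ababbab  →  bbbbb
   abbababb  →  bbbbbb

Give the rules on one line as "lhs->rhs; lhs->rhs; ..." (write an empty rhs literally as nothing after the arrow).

  | bbaaaabaa => bbbaabaa => bbbbbaa => bbbbbb
  | baaa => bba
  | bbb
  | baaba => bbba

aa->b; ab->b; aba->bb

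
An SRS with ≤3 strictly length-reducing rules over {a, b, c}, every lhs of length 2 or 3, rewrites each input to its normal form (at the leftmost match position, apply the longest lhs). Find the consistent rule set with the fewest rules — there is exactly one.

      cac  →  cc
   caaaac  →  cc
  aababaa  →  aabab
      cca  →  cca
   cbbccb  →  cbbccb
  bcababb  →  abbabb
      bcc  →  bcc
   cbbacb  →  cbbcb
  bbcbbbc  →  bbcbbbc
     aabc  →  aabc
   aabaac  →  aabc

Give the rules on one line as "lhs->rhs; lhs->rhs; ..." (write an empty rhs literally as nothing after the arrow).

  | cac => cc
  | caaaac => caaac => caac => cac => cc
  | aababaa => aabab
  | cca

ac->c; baa->b; bca->ab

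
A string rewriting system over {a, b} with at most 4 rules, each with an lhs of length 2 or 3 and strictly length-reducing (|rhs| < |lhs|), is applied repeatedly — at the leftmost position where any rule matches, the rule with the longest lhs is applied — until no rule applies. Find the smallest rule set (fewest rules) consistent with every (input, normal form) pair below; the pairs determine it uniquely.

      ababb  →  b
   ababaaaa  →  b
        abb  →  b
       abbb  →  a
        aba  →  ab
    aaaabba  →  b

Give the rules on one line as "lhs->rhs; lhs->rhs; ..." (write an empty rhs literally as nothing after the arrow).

  | ababb => aaab => bab => aa => b
  | ababaaaa => aaaaaaa => baaaaa => baaaa => baaa => baa => ba => b
  | abb => aa => b
  | abbb => aab => bb => a

aa->b; ba->b; bab->aa; bb->a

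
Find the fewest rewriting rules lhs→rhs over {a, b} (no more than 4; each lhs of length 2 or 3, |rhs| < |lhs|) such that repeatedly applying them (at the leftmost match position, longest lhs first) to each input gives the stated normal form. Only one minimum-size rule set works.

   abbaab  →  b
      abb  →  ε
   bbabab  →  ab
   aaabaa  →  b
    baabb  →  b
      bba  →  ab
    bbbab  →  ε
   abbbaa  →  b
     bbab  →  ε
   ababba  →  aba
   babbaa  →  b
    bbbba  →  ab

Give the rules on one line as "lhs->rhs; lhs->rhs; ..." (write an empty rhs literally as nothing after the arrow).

  | abbaab => aab => bb => b
  | abb => ε
  | bbabab => abbab => ab
  | aaabaa => babaa => babb => b

aa->b; abb->; bb->b; bba->ab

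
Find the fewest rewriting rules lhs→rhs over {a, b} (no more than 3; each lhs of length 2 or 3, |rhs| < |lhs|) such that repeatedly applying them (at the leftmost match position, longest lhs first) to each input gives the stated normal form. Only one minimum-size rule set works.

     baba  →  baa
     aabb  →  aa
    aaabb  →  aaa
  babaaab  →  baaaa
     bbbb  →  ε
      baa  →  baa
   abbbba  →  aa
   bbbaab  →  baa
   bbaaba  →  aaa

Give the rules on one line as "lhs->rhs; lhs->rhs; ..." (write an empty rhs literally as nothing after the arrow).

  | baba => baa
  | aabb => aab => aa
  | aaabb => aaab => aaa
  | babaaab => baaaab => baaaa

ab->a; bb->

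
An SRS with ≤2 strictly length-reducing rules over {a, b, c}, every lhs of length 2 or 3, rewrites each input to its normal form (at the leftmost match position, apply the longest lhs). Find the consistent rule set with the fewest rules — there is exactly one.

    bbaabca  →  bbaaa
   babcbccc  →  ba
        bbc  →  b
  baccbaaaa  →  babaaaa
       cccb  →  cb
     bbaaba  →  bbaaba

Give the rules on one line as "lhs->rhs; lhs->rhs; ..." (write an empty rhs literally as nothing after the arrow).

  | bbaabca => bbaaa
  | babcbccc => babccc => bacc => ba
  | bbc => b
  | baccbaaaa => babaaaa

bc->; cc->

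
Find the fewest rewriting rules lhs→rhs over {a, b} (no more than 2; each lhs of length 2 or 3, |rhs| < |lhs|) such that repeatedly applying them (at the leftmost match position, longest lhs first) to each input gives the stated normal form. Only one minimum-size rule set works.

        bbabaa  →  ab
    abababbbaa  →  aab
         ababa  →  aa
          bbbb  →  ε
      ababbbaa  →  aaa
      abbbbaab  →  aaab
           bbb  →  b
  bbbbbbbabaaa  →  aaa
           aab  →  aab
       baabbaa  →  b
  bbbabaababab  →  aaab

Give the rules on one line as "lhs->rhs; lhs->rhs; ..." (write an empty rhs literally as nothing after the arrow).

  | bbabaa => abaa => aba => ab
  | abababbbaa => abbabbbaa => aabbbaa => aabaa => aaba => aab
  | ababa => abba => aa
  | bbbb => bb => ε

ba->b; bb->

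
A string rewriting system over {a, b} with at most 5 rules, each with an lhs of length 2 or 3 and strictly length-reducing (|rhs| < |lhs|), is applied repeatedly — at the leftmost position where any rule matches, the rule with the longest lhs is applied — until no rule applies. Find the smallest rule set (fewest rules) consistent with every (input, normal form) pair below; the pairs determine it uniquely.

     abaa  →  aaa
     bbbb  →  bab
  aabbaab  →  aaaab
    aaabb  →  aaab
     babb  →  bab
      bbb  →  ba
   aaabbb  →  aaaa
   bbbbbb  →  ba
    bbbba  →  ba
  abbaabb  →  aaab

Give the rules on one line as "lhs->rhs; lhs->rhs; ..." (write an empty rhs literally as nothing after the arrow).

  | abaa => aaa
  | bbbb => bab
  | aabbaab => aabaab => aaaab
  | aaabb => aaab

aba->aa; baa->ba; bb->b; bbb->ba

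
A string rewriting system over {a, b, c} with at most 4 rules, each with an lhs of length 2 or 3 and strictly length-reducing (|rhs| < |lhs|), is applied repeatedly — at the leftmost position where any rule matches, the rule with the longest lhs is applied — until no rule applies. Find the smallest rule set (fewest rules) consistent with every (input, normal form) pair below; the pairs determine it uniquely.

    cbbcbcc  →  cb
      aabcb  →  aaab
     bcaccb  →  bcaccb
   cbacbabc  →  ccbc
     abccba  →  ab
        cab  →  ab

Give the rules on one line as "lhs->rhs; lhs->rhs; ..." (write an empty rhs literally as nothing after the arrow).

  | cbbcbcc => cbabcc => cbcc => cb
  | aabcb => aaab
  | bcaccb
  | cbacbabc => ccbabc => ccbc

ba->; bcb->ab; bcc->b; cab->ab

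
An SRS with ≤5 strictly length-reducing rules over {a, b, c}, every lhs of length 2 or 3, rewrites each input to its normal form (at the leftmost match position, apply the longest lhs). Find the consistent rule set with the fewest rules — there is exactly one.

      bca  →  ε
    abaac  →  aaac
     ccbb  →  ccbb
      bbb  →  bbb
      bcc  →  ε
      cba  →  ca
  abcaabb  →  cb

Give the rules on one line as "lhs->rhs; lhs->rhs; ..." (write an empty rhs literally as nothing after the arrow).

  | bca => ε
  | abaac => aaac
  | ccbb
  | bbb

aab->c; ba->a; bca->; bcc->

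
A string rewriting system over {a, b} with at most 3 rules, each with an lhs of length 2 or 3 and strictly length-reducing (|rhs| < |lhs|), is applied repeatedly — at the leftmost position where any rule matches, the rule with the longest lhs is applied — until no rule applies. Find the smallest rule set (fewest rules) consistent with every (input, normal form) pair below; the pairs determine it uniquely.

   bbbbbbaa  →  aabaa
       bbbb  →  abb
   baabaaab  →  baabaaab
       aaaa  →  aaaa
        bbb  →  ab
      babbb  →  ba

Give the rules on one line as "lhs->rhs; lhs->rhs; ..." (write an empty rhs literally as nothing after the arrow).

  | bbbbbbaa => abbbbaa => aabbaa => aabaa
  | bbbb => abb
  | baabaaab
  | aaaa

bab->ba; bba->ba; bbb->ab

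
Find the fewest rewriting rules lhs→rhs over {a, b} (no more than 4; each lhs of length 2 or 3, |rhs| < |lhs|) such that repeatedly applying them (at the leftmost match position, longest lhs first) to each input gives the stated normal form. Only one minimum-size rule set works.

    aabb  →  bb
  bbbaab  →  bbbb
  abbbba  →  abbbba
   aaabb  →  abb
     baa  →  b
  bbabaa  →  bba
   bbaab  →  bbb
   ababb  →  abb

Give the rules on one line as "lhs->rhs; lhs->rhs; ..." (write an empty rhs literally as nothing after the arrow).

aa->; aba->a; bab->ba

  | aabb => bb
  | bbbaab => bbbb
  | abbbba
  | aaabb => abb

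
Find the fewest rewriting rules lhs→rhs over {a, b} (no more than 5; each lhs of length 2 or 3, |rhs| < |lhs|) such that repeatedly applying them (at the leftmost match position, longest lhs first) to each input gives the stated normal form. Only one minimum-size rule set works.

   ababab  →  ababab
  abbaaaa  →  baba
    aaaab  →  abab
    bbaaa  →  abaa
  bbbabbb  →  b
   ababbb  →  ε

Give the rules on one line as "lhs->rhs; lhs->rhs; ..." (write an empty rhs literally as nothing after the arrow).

  | ababab
  | abbaaaa => baaaa => baba
  | aaaab => abab
  | bbaaa => abaa

aaa->ab; abb->b; bb->; bba->ab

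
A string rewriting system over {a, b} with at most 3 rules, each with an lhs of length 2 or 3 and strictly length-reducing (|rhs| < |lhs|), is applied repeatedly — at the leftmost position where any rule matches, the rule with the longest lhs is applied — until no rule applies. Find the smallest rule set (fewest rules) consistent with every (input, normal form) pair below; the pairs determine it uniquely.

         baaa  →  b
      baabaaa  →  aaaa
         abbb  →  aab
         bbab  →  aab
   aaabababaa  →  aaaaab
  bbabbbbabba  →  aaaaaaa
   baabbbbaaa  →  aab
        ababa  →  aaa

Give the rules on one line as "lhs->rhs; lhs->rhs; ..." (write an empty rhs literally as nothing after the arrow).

ba->b; bb->a

  | baaa => baa => ba => b
  | baabaaa => babaaa => bbaaa => aaaa
  | abbb => aab
  | bbab => aab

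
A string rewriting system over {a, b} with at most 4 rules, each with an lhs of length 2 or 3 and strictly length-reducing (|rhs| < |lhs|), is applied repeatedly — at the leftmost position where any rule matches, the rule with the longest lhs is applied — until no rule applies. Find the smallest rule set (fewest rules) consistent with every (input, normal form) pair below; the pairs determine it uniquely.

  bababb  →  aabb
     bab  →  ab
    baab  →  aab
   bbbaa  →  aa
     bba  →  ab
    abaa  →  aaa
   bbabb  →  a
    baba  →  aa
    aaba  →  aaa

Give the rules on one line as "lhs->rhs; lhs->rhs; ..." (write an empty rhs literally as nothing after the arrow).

  | bababb => ababb => aabb
  | bab => ab
  | baab => aab
  | bbbaa => aa

ba->a; bba->ab; bbb->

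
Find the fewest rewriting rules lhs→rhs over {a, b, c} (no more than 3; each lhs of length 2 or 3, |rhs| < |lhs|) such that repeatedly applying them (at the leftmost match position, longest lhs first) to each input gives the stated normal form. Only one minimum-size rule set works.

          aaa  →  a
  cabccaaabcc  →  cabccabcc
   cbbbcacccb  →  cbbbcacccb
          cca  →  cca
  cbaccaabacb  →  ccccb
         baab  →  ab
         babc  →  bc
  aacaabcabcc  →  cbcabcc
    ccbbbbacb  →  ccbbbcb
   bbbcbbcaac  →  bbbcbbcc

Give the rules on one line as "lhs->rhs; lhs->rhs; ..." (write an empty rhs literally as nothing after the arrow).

aa->; ba->

  | aaa => a
  | cabccaaabcc => cabccabcc
  | cbbbcacccb
  | cca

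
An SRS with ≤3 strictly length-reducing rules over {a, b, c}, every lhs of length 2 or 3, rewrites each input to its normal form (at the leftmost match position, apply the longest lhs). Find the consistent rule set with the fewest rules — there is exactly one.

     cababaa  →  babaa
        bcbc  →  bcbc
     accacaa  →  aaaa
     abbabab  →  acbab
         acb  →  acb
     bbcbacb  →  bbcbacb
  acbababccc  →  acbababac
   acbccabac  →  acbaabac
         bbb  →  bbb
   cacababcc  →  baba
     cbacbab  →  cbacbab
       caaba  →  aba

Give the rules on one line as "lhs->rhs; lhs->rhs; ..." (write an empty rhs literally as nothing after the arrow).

  | cababaa => babaa
  | bcbc
  | accacaa => aaacaa => aaaa
  | abbabab => acbab

bba->c; ca->; cc->a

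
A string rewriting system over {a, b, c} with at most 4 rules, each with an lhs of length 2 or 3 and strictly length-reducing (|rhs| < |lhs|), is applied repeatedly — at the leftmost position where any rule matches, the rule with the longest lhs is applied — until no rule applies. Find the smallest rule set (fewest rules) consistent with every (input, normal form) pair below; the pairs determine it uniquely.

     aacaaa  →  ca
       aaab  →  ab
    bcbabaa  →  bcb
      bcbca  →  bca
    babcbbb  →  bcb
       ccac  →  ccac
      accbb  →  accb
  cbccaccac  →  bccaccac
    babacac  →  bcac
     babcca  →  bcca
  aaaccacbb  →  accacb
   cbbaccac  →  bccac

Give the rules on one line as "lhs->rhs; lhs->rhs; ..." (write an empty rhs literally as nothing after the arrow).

  | aacaaa => caaa => ca
  | aaab => ab
  | bcbabaa => bcbbaa => bcbaa => bcba => bcb
  | bcbca => bbca => bca

aa->; ba->b; bb->b; cbc->bc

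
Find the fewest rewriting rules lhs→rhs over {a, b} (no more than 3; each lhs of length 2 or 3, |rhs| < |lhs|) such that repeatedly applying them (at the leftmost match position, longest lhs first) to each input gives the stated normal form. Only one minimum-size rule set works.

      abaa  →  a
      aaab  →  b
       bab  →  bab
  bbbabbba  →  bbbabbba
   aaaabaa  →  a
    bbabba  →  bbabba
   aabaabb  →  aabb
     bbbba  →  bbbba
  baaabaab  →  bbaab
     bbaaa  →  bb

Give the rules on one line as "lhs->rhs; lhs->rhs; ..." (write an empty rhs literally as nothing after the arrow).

  | abaa => a
  | aaab => b
  | bab
  | bbbabbba

aaa->; aba->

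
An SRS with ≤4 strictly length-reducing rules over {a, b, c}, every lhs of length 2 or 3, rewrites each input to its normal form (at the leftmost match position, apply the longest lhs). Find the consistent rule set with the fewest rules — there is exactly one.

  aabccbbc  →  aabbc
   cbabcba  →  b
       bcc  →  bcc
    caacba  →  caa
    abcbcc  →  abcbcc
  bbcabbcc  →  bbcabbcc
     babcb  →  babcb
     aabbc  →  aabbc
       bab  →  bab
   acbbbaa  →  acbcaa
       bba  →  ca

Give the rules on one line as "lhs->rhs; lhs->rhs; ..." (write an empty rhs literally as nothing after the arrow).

  | aabccbbc => aabbc
  | cbabcba => bcba => b
  | bcc
  | caacba => caa

bba->ca; cba->; ccb->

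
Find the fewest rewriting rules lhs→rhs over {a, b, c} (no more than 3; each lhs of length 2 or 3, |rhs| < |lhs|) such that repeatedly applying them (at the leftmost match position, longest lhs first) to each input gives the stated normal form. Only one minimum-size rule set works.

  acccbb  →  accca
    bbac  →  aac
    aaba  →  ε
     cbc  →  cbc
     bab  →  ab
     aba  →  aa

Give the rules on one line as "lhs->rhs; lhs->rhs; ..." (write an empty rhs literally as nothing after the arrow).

  | acccbb => accca
  | bbac => aac
  | aaba => aaa => ε
  | cbc

aaa->; ba->a; bb->a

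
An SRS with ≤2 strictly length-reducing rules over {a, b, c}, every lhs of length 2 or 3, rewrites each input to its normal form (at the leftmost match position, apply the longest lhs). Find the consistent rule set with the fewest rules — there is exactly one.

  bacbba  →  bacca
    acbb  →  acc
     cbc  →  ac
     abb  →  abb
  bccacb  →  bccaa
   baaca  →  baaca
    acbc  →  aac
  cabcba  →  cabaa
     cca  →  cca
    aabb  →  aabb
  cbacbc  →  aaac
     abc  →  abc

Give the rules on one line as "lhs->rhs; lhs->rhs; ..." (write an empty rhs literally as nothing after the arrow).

  | bacbba => bacca
  | acbb => acc
  | cbc => ac
  | abb

cb->a; cbb->cc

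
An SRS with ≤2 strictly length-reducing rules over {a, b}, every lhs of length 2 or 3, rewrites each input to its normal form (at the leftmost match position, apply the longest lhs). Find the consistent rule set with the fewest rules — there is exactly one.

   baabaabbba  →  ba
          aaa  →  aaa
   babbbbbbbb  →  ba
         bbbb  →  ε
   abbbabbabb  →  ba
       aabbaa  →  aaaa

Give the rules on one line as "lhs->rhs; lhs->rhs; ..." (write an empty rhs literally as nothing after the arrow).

aba->b; bb->

  | baabaabbba => bababbba => bbbbba => bbba => ba
  | aaa
  | babbbbbbbb => babbbbbb => babbbb => babb => ba
  | bbbb => bb => ε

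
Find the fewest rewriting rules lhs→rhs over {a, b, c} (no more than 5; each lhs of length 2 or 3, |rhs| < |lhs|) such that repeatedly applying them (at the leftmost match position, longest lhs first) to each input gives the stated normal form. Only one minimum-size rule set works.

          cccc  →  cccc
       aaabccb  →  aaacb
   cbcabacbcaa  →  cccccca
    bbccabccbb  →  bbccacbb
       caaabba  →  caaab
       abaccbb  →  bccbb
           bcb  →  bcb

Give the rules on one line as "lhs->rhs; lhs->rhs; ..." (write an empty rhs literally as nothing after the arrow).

  | cccc
  | aaabccb => aaacb
  | cbcabacbcaa => cccbacbcaa => ccccbcaa => cccccca
  | bbccabccbb => bbccacbb

aba->b; abc->a; ba->; bca->cc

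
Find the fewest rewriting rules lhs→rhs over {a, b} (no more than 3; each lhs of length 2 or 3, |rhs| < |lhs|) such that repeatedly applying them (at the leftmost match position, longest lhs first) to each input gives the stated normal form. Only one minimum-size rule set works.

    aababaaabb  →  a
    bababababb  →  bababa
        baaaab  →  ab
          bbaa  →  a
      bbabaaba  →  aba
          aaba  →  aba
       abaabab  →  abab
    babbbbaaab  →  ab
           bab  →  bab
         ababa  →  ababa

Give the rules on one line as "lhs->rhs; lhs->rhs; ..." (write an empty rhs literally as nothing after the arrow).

  | aababaaabb => ababaaabb => abaabb => abb => aa => a
  | bababababb => babababaa => bababa
  | baaaab => aab => ab
  | bbaa => aaa => aa => a

aa->a; baa->; bb->a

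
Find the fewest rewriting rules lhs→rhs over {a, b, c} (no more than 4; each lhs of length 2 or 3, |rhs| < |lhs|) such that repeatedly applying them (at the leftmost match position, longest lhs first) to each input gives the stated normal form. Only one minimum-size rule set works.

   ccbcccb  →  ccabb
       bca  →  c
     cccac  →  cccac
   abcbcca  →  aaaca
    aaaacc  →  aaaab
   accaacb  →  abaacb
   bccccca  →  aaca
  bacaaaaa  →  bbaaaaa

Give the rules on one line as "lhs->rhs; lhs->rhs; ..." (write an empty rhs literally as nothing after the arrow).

acc->ab; bac->bb; bc->a; bca->c

  | ccbcccb => ccaccb => ccabb
  | bca => c
  | cccac
  | abcbcca => aabcca => aaaca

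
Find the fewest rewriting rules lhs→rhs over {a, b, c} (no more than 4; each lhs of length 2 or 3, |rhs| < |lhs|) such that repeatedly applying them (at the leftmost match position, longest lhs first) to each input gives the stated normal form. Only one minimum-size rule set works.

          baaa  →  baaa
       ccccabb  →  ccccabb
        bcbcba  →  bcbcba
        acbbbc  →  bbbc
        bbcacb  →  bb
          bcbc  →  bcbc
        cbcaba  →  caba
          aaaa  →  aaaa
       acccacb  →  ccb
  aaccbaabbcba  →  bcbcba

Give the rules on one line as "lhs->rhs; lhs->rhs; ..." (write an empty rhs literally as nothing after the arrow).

aab->c; ac->; bca->a

  | baaa
  | ccccabb
  | bcbcba
  | acbbbc => bbbc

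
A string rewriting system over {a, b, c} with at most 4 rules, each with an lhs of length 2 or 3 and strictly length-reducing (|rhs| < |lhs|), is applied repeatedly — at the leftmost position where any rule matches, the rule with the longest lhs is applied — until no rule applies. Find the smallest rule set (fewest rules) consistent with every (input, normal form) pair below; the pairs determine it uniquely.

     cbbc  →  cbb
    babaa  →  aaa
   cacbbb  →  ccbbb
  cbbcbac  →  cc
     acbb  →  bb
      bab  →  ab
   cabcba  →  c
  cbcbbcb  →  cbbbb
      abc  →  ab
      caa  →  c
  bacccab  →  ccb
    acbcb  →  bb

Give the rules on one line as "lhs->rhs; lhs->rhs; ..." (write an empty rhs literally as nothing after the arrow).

ac->; ba->a; bc->b; ca->c

  | cbbc => cbb
  | babaa => abaa => aaa
  | cacbbb => ccbbb
  | cbbcbac => cbbbac => cbbac => cbac => cac => cc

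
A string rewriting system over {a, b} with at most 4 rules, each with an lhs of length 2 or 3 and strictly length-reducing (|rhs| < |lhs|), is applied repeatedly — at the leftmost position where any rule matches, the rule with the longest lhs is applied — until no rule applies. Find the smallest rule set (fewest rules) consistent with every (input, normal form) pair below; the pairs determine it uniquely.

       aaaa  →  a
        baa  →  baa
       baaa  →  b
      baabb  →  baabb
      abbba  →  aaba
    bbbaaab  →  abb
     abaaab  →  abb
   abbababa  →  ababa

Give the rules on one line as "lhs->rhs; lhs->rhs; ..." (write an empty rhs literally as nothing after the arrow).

aaa->; bba->; bbb->ab

  | aaaa => a
  | baa
  | baaa => b
  | baabb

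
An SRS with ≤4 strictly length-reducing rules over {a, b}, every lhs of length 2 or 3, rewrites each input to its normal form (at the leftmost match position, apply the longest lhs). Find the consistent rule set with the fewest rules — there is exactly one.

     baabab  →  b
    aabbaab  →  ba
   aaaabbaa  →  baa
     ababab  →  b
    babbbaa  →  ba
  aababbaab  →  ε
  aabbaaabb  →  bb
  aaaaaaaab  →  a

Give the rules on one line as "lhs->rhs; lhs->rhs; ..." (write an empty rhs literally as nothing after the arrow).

  | baabab => babab => bbab => b
  | aabbaab => abaab => baab => ba
  | aaaabbaa => aabbaa => abaa => baa
  | ababab => babab => bbab => b

aaa->a; ab->; aba->ba; bba->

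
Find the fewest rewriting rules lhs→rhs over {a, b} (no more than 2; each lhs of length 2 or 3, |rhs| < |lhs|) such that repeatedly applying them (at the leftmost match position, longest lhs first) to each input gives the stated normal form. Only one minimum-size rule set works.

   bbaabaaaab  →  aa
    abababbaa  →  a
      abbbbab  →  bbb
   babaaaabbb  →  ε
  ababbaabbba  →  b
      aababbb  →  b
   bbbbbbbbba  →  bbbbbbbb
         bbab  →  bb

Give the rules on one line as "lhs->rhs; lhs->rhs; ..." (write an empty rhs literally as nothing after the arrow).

  | bbaabaaaab => babaaaab => baaaab => aaab => aa
  | abababbaa => ababbaa => abbaa => baa => a
  | abbbbab => bbbab => bbb
  | babaaaabbb => baaaabbb => aaabbb => aabb => ab => ε

ab->; ba->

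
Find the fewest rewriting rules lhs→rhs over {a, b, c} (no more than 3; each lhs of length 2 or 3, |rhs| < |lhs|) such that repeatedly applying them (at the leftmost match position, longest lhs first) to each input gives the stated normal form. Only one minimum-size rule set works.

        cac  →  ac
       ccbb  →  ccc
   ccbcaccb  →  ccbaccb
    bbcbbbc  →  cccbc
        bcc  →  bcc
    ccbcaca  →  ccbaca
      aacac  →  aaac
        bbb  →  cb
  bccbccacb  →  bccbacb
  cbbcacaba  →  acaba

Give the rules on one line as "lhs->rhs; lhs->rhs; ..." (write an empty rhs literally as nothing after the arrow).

bb->c; cac->ac

  | cac => ac
  | ccbb => ccc
  | ccbcaccb => ccbaccb
  | bbcbbbc => ccbbbc => cccbc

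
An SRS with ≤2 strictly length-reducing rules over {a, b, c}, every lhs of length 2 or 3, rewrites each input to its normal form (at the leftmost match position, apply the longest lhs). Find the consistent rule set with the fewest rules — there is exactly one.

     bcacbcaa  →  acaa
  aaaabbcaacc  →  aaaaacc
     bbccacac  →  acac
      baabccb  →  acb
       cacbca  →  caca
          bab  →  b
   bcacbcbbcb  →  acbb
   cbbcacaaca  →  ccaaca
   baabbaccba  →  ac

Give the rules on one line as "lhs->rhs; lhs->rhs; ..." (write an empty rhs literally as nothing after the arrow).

ba->; bc->

  | bcacbcaa => acbcaa => acaa
  | aaaabbcaacc => aaaabaacc => aaaaacc
  | bbccacac => bcacac => acac
  | baabccb => abccb => acb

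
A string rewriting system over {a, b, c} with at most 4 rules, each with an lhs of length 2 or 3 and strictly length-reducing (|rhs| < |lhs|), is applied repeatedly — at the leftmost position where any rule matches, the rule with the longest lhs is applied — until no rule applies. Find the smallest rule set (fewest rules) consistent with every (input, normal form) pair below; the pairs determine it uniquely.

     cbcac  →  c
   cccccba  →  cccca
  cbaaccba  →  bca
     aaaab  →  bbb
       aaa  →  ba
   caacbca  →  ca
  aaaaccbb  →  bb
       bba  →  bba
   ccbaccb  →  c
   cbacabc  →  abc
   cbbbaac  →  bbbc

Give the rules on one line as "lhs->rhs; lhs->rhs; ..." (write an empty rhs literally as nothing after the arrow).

aa->b; ac->; cb->

  | cbcac => cac => c
  | cccccba => cccca
  | cbaaccba => aaccba => bccba => bca
  | aaaab => baab => bbb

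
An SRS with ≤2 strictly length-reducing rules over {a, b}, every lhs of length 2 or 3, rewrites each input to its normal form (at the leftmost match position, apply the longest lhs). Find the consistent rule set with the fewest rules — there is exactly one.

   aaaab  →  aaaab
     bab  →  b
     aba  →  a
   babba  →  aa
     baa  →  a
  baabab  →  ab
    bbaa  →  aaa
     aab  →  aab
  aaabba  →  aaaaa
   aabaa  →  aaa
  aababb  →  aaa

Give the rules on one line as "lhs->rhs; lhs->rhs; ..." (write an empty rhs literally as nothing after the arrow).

  | aaaab
  | bab => b
  | aba => a
  | babba => bba => aa

ba->; bb->a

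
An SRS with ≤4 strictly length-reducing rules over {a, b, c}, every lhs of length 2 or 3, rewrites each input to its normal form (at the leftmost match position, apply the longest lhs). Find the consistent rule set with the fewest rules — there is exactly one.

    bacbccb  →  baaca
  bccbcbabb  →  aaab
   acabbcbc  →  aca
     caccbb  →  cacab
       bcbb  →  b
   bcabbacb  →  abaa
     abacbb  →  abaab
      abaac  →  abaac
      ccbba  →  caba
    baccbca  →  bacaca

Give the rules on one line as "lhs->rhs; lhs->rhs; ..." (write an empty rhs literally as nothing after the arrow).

bb->b; bc->; cb->a

  | bacbccb => baaccb => baaca
  | bccbcbabb => cbcbabb => acbabb => aaabb => aaab
  | acabbcbc => acabcbc => acabc => aca
  | caccbb => cacab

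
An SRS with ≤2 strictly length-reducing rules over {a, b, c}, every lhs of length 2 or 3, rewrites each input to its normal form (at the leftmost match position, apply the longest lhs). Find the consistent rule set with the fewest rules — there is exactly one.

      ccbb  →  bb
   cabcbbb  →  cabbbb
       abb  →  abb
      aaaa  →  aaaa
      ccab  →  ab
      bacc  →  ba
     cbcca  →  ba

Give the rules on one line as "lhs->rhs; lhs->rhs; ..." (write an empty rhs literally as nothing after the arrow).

  | ccbb => bb
  | cabcbbb => cabbbb
  | abb
  | aaaa

cb->b; cc->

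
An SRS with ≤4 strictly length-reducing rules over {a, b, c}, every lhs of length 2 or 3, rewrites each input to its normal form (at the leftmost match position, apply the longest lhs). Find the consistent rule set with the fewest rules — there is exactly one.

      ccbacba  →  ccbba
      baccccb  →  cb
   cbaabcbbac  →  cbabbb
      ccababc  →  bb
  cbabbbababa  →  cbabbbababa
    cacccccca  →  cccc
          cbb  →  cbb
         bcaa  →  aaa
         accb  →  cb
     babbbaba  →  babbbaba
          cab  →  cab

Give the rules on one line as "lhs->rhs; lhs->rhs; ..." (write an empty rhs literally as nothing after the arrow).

  | ccbacba => ccbba
  | baccccb => bcccb => accb => cb
  | cbaabcbbac => cbabbbac => cbabbb
  | ccababc => babc => bb

abc->b; ac->; bc->a; cca->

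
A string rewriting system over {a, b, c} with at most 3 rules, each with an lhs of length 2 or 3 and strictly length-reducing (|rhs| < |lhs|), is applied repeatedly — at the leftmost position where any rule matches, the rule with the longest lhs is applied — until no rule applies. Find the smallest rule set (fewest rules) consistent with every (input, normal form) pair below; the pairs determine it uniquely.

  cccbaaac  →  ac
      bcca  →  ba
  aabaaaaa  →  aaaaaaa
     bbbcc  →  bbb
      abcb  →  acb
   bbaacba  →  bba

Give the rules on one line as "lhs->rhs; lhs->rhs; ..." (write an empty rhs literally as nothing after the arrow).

ab->a; baa->c; cc->

  | cccbaaac => cbaaac => ccac => ac
  | bcca => ba
  | aabaaaaa => aaaaaaa
  | bbbcc => bbb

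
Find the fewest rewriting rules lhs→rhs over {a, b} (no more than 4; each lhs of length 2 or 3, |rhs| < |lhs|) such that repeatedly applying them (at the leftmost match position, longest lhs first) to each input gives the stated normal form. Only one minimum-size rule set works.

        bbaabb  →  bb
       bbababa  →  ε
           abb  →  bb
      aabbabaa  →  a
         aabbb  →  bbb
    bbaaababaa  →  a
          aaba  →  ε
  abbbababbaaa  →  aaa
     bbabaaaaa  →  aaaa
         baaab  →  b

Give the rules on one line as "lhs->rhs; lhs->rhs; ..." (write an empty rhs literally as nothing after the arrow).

  | bbaabb => aabb => abb => bb
  | bbababa => ababa => baba => ba => ε
  | abb => bb
  | aabbabaa => abbabaa => bbabaa => abaa => baa => a

ab->b; ba->; bba->a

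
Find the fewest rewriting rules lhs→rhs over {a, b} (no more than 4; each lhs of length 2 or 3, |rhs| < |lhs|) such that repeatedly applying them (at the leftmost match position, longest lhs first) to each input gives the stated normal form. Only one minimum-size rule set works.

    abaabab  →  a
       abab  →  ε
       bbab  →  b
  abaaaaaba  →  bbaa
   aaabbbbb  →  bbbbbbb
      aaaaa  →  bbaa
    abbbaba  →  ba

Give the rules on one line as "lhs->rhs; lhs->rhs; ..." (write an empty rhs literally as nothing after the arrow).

aaa->bb; ab->; bab->

  | abaabab => aabab => aab => a
  | abab => ab => ε
  | bbab => b
  | abaaaaaba => aaaaaba => bbaaba => bbaa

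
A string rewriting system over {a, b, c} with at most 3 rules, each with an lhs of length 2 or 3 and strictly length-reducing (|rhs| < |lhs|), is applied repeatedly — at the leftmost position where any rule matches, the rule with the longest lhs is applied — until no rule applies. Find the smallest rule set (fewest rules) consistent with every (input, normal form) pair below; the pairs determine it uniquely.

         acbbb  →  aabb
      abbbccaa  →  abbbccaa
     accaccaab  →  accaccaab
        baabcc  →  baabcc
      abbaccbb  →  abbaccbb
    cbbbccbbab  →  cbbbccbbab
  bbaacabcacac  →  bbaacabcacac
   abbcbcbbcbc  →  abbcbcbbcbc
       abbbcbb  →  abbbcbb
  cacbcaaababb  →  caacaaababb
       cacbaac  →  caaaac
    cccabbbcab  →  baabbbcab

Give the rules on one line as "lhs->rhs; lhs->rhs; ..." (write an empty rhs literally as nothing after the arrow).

acb->aa; ccc->ba

  | acbbb => aabb
  | abbbccaa
  | accaccaab
  | baabcc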